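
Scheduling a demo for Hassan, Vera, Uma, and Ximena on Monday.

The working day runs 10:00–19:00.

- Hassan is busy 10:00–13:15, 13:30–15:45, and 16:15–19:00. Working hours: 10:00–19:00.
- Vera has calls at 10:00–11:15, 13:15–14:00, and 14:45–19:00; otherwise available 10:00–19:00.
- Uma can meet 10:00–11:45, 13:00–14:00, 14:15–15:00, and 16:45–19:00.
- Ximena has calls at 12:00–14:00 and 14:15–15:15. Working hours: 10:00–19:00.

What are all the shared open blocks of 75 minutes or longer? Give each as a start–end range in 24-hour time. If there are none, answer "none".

none

Hassan free within 10:00–19:00: 13:15–13:30, 15:45–16:15.
Vera free within 10:00–19:00: 11:15–13:15, 14:00–14:45.
Ximena free within 10:00–19:00: 10:00–12:00, 14:00–14:15, 15:15–19:00.
Hassan ∩ Vera: (none).
Hassan ∩ Vera ∩ Uma: (none).
Hassan ∩ Vera ∩ Uma ∩ Ximena: (none).
Windows ≥ 75 min: (none).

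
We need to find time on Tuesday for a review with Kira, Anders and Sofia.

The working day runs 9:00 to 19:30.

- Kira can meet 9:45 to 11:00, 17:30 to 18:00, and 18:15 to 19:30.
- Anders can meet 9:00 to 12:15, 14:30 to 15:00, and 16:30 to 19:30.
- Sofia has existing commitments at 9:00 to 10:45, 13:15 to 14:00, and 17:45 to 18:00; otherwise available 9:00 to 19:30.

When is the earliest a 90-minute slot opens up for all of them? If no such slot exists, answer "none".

none

Sofia free within 09:00–19:30: 10:45–13:15, 14:00–17:45, 18:00–19:30.
Kira ∩ Anders: 09:45–11:00, 17:30–18:00, 18:15–19:30.
Kira ∩ Anders ∩ Sofia: 10:45–11:00, 17:30–17:45, 18:15–19:30.
Windows ≥ 90 min: (none).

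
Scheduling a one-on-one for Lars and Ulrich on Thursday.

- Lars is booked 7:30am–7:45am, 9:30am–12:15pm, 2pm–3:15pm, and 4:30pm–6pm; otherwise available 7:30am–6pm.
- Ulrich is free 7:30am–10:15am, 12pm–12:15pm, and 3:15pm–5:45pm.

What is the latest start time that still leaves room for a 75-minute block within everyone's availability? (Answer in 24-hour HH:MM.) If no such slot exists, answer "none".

Lars free within 07:30–18:00: 07:45–09:30, 12:15–14:00, 15:15–16:30.
Lars ∩ Ulrich: 07:45–09:30, 15:15–16:30.
Windows ≥ 75 min: 07:45–09:30, 15:15–16:30.
Latest start in the last window 15:15–16:30 is 16:30 − 75 min = 15:15.

15:15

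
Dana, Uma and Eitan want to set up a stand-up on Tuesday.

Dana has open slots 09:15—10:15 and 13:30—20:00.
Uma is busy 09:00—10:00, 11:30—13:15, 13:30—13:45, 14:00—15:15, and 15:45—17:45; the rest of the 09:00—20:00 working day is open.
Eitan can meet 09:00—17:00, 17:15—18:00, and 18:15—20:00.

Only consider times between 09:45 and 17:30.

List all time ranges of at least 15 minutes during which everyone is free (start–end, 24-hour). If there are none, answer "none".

10:00–10:15, 13:45–14:00, 15:15–15:45

Uma free within 09:00–20:00: 10:00–11:30, 13:15–13:30, 13:45–14:00, 15:15–15:45, 17:45–20:00.
Dana ∩ Uma: 10:00–10:15, 13:45–14:00, 15:15–15:45, 17:45–20:00.
Dana ∩ Uma ∩ Eitan: 10:00–10:15, 13:45–14:00, 15:15–15:45, 17:45–18:00, 18:15–20:00.
Restricted to 09:45–17:30: 10:00–10:15, 13:45–14:00, 15:15–15:45.
Windows ≥ 15 min: 10:00–10:15, 13:45–14:00, 15:15–15:45.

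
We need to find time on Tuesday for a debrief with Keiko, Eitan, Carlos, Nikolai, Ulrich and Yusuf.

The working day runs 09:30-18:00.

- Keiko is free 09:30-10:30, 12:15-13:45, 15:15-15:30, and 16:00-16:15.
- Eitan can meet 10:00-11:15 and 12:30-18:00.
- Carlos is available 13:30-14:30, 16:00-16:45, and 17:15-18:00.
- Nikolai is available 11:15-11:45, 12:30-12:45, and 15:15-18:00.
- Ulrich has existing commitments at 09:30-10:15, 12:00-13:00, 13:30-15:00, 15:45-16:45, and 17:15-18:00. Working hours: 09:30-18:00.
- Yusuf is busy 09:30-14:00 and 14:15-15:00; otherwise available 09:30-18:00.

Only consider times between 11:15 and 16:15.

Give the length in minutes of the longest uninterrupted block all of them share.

0 minutes

Ulrich free within 09:30–18:00: 10:15–12:00, 13:00–13:30, 15:00–15:45, 16:45–17:15.
Yusuf free within 09:30–18:00: 14:00–14:15, 15:00–18:00.
Keiko ∩ Eitan: 10:00–10:30, 12:30–13:45, 15:15–15:30, 16:00–16:15.
Keiko ∩ Eitan ∩ Carlos: 13:30–13:45, 16:00–16:15.
Keiko ∩ Eitan ∩ Carlos ∩ Nikolai: 16:00–16:15.
Keiko ∩ Eitan ∩ Carlos ∩ Nikolai ∩ Ulrich: (none).
Keiko ∩ Eitan ∩ Carlos ∩ Nikolai ∩ Ulrich ∩ Yusuf: (none).
Restricted to 11:15–16:15: (none).
No common window.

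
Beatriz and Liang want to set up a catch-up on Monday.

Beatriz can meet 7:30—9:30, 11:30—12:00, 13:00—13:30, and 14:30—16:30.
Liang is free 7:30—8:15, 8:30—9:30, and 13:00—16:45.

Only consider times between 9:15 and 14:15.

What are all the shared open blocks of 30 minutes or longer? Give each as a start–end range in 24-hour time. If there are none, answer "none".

Beatriz ∩ Liang: 07:30–08:15, 08:30–09:30, 13:00–13:30, 14:30–16:30.
Restricted to 09:15–14:15: 09:15–09:30, 13:00–13:30.
Windows ≥ 30 min: 13:00–13:30.

13:00–13:30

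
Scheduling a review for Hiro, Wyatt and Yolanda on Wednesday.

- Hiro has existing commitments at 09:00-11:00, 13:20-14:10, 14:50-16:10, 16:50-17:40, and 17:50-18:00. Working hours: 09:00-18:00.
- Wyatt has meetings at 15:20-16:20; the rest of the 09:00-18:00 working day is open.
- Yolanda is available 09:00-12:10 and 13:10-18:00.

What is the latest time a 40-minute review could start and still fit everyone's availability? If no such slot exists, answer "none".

14:10

Hiro free within 09:00–18:00: 11:00–13:20, 14:10–14:50, 16:10–16:50, 17:40–17:50.
Wyatt free within 09:00–18:00: 09:00–15:20, 16:20–18:00.
Hiro ∩ Wyatt: 11:00–13:20, 14:10–14:50, 16:20–16:50, 17:40–17:50.
Hiro ∩ Wyatt ∩ Yolanda: 11:00–12:10, 13:10–13:20, 14:10–14:50, 16:20–16:50, 17:40–17:50.
Windows ≥ 40 min: 11:00–12:10, 14:10–14:50.
Latest start in the last window 14:10–14:50 is 14:50 − 40 min = 14:10.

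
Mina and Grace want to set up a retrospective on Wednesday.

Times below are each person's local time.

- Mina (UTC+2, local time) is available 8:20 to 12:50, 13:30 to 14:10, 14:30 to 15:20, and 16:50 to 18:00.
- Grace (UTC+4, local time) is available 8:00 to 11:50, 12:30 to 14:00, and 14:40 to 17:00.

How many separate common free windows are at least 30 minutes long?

Mina → UTC: 06:20–10:50, 11:30–12:10, 12:30–13:20, 14:50–16:00.
Grace → UTC: 04:00–07:50, 08:30–10:00, 10:40–13:00.
Mina ∩ Grace: 06:20–07:50, 08:30–10:00, 10:40–10:50, 11:30–12:10, 12:30–13:00.
Windows ≥ 30 min: 06:20–07:50, 08:30–10:00, 11:30–12:10, 12:30–13:00.
That's 4 windows.

4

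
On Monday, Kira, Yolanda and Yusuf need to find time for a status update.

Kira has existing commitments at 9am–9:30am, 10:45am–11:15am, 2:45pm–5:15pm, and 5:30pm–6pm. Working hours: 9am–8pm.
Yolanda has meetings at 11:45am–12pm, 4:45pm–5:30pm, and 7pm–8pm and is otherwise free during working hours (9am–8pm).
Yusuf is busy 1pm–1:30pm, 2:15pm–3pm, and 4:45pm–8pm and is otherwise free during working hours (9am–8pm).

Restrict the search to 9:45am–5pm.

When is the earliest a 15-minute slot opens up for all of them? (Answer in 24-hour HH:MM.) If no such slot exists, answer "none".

09:45

Kira free within 09:00–20:00: 09:30–10:45, 11:15–14:45, 17:15–17:30, 18:00–20:00.
Yolanda free within 09:00–20:00: 09:00–11:45, 12:00–16:45, 17:30–19:00.
Yusuf free within 09:00–20:00: 09:00–13:00, 13:30–14:15, 15:00–16:45.
Kira ∩ Yolanda: 09:30–10:45, 11:15–11:45, 12:00–14:45, 18:00–19:00.
Kira ∩ Yolanda ∩ Yusuf: 09:30–10:45, 11:15–11:45, 12:00–13:00, 13:30–14:15.
Restricted to 09:45–17:00: 09:45–10:45, 11:15–11:45, 12:00–13:00, 13:30–14:15.
Windows ≥ 15 min: 09:45–10:45, 11:15–11:45, 12:00–13:00, 13:30–14:15.
Earliest such window starts at 09:45.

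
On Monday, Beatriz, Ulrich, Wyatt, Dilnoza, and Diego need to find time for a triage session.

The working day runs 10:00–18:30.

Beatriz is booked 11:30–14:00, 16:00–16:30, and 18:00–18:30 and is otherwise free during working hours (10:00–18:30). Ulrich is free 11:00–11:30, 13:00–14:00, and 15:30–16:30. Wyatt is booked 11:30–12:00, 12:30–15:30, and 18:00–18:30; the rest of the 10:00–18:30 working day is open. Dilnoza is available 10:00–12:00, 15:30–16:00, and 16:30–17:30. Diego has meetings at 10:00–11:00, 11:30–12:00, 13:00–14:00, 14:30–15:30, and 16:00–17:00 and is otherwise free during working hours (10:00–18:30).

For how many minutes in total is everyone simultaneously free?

60 minutes

Beatriz free within 10:00–18:30: 10:00–11:30, 14:00–16:00, 16:30–18:00.
Wyatt free within 10:00–18:30: 10:00–11:30, 12:00–12:30, 15:30–18:00.
Diego free within 10:00–18:30: 11:00–11:30, 12:00–13:00, 14:00–14:30, 15:30–16:00, 17:00–18:30.
Beatriz ∩ Ulrich: 11:00–11:30, 15:30–16:00.
Beatriz ∩ Ulrich ∩ Wyatt: 11:00–11:30, 15:30–16:00.
Beatriz ∩ Ulrich ∩ Wyatt ∩ Dilnoza: 11:00–11:30, 15:30–16:00.
Beatriz ∩ Ulrich ∩ Wyatt ∩ Dilnoza ∩ Diego: 11:00–11:30, 15:30–16:00.
Total common minutes: 30 + 30 = 60.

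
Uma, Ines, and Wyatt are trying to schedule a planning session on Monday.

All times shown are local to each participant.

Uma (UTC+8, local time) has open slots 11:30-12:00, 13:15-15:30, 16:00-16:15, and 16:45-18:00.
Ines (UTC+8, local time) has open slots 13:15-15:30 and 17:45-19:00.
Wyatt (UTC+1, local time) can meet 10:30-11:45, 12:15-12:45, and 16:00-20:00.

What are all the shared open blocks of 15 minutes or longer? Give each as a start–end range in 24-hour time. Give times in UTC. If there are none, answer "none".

09:45–10:00

Uma → UTC: 03:30–04:00, 05:15–07:30, 08:00–08:15, 08:45–10:00.
Ines → UTC: 05:15–07:30, 09:45–11:00.
Wyatt → UTC: 09:30–10:45, 11:15–11:45, 15:00–19:00.
Uma ∩ Ines: 05:15–07:30, 09:45–10:00.
Uma ∩ Ines ∩ Wyatt: 09:45–10:00.
Windows ≥ 15 min: 09:45–10:00.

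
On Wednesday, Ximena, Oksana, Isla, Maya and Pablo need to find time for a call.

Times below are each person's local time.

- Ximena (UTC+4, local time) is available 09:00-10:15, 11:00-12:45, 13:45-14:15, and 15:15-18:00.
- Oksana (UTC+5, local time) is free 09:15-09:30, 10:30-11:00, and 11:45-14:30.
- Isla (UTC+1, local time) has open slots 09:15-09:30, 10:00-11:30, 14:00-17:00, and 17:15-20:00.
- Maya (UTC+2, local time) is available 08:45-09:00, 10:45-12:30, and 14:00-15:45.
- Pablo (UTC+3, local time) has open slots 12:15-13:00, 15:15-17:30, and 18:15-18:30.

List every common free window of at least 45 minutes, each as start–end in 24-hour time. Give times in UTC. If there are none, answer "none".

Ximena → UTC: 05:00–06:15, 07:00–08:45, 09:45–10:15, 11:15–14:00.
Oksana → UTC: 04:15–04:30, 05:30–06:00, 06:45–09:30.
Isla → UTC: 08:15–08:30, 09:00–10:30, 13:00–16:00, 16:15–19:00.
Maya → UTC: 06:45–07:00, 08:45–10:30, 12:00–13:45.
Pablo → UTC: 09:15–10:00, 12:15–14:30, 15:15–15:30.
Ximena ∩ Oksana: 05:30–06:00, 07:00–08:45.
Ximena ∩ Oksana ∩ Isla: 08:15–08:30.
Ximena ∩ Oksana ∩ Isla ∩ Maya: (none).
Ximena ∩ Oksana ∩ Isla ∩ Maya ∩ Pablo: (none).
Windows ≥ 45 min: (none).

none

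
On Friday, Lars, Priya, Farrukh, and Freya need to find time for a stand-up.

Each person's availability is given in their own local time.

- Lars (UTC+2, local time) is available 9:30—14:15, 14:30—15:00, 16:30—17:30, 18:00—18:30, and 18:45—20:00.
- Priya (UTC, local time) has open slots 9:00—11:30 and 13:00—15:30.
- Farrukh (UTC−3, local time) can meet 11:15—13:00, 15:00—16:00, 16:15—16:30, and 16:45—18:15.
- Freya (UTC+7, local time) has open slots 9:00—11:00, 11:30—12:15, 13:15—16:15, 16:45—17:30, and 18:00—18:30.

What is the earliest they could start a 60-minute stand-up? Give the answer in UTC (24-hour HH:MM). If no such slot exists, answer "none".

none

Lars → UTC: 07:30–12:15, 12:30–13:00, 14:30–15:30, 16:00–16:30, 16:45–18:00.
Priya → UTC: 09:00–11:30, 13:00–15:30.
Farrukh → UTC: 14:15–16:00, 18:00–19:00, 19:15–19:30, 19:45–21:15.
Freya → UTC: 02:00–04:00, 04:30–05:15, 06:15–09:15, 09:45–10:30, 11:00–11:30.
Lars ∩ Priya: 09:00–11:30, 14:30–15:30.
Lars ∩ Priya ∩ Farrukh: 14:30–15:30.
Lars ∩ Priya ∩ Farrukh ∩ Freya: (none).
Windows ≥ 60 min: (none).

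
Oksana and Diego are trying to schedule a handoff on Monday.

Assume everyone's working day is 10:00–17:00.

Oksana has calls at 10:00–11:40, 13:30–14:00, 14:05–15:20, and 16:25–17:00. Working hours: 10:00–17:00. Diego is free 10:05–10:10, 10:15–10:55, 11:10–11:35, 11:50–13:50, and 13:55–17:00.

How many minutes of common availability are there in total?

170 minutes

Oksana free within 10:00–17:00: 11:40–13:30, 14:00–14:05, 15:20–16:25.
Oksana ∩ Diego: 11:50–13:30, 14:00–14:05, 15:20–16:25.
Total common minutes: 100 + 5 + 65 = 170.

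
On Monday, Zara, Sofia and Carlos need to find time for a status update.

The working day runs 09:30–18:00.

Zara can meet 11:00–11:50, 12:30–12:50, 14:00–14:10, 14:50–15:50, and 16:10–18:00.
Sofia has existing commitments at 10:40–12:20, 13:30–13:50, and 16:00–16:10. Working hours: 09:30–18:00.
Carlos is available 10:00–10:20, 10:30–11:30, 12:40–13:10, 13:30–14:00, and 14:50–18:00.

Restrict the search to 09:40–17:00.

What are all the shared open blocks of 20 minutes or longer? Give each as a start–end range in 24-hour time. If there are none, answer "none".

14:50–15:50, 16:10–17:00

Sofia free within 09:30–18:00: 09:30–10:40, 12:20–13:30, 13:50–16:00, 16:10–18:00.
Zara ∩ Sofia: 12:30–12:50, 14:00–14:10, 14:50–15:50, 16:10–18:00.
Zara ∩ Sofia ∩ Carlos: 12:40–12:50, 14:50–15:50, 16:10–18:00.
Restricted to 09:40–17:00: 12:40–12:50, 14:50–15:50, 16:10–17:00.
Windows ≥ 20 min: 14:50–15:50, 16:10–17:00.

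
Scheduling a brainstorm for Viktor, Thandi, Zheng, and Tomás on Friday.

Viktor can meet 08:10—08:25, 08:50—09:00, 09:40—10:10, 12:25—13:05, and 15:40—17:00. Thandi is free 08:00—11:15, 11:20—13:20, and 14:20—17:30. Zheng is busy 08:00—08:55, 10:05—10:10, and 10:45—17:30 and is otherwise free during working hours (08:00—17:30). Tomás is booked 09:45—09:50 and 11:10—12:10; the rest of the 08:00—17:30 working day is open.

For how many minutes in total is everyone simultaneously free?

Zheng free within 08:00–17:30: 08:55–10:05, 10:10–10:45.
Tomás free within 08:00–17:30: 08:00–09:45, 09:50–11:10, 12:10–17:30.
Viktor ∩ Thandi: 08:10–08:25, 08:50–09:00, 09:40–10:10, 12:25–13:05, 15:40–17:00.
Viktor ∩ Thandi ∩ Zheng: 08:55–09:00, 09:40–10:05.
Viktor ∩ Thandi ∩ Zheng ∩ Tomás: 08:55–09:00, 09:40–09:45, 09:50–10:05.
Total common minutes: 5 + 5 + 15 = 25.

25 minutes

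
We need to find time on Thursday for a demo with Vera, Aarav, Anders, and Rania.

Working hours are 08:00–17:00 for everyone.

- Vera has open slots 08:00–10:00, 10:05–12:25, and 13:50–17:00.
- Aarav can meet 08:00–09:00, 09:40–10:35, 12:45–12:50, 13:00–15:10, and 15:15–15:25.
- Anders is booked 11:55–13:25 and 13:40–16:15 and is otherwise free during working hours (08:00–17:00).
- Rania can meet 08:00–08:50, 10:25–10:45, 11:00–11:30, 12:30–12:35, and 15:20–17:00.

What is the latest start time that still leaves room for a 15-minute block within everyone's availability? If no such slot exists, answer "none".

08:35

Anders free within 08:00–17:00: 08:00–11:55, 13:25–13:40, 16:15–17:00.
Vera ∩ Aarav: 08:00–09:00, 09:40–10:00, 10:05–10:35, 13:50–15:10, 15:15–15:25.
Vera ∩ Aarav ∩ Anders: 08:00–09:00, 09:40–10:00, 10:05–10:35.
Vera ∩ Aarav ∩ Anders ∩ Rania: 08:00–08:50, 10:25–10:35.
Windows ≥ 15 min: 08:00–08:50.
Latest start in the last window 08:00–08:50 is 08:50 − 15 min = 08:35.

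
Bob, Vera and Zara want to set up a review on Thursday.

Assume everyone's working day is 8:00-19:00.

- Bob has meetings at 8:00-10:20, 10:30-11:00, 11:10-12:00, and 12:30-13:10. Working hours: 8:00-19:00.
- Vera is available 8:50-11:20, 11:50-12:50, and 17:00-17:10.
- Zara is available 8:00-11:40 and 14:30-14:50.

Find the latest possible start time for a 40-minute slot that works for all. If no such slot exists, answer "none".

Bob free within 08:00–19:00: 10:20–10:30, 11:00–11:10, 12:00–12:30, 13:10–19:00.
Bob ∩ Vera: 10:20–10:30, 11:00–11:10, 12:00–12:30, 17:00–17:10.
Bob ∩ Vera ∩ Zara: 10:20–10:30, 11:00–11:10.
Windows ≥ 40 min: (none).

none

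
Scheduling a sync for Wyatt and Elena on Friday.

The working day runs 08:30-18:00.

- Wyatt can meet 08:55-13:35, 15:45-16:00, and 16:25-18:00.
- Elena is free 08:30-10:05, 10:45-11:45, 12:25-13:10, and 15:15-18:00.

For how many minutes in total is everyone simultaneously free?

285 minutes

Wyatt ∩ Elena: 08:55–10:05, 10:45–11:45, 12:25–13:10, 15:45–16:00, 16:25–18:00.
Total common minutes: 70 + 60 + 45 + 15 + 95 = 285.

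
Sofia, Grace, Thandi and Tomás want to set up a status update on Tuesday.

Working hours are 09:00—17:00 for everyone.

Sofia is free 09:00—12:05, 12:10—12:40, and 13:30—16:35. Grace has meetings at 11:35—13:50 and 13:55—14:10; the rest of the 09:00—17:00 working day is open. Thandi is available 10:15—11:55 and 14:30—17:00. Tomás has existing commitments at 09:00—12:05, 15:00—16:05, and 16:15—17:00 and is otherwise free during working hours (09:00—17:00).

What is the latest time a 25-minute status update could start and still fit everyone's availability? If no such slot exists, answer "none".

14:35

Grace free within 09:00–17:00: 09:00–11:35, 13:50–13:55, 14:10–17:00.
Tomás free within 09:00–17:00: 12:05–15:00, 16:05–16:15.
Sofia ∩ Grace: 09:00–11:35, 13:50–13:55, 14:10–16:35.
Sofia ∩ Grace ∩ Thandi: 10:15–11:35, 14:30–16:35.
Sofia ∩ Grace ∩ Thandi ∩ Tomás: 14:30–15:00, 16:05–16:15.
Windows ≥ 25 min: 14:30–15:00.
Latest start in the last window 14:30–15:00 is 15:00 − 25 min = 14:35.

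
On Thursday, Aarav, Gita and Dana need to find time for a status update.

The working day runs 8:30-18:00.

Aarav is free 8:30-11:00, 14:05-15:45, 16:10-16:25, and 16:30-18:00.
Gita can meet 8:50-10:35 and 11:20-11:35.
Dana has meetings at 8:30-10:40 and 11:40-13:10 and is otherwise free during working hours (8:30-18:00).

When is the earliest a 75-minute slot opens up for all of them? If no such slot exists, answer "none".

none

Dana free within 08:30–18:00: 10:40–11:40, 13:10–18:00.
Aarav ∩ Gita: 08:50–10:35.
Aarav ∩ Gita ∩ Dana: (none).
Windows ≥ 75 min: (none).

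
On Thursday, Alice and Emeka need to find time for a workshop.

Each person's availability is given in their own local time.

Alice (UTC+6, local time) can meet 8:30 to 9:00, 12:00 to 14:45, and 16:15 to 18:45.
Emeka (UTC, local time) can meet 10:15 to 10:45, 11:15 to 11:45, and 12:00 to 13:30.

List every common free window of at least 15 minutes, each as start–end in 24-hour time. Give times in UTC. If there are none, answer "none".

10:15–10:45, 11:15–11:45, 12:00–12:45

Alice → UTC: 02:30–03:00, 06:00–08:45, 10:15–12:45.
Emeka → UTC: 10:15–10:45, 11:15–11:45, 12:00–13:30.
Alice ∩ Emeka: 10:15–10:45, 11:15–11:45, 12:00–12:45.
Windows ≥ 15 min: 10:15–10:45, 11:15–11:45, 12:00–12:45.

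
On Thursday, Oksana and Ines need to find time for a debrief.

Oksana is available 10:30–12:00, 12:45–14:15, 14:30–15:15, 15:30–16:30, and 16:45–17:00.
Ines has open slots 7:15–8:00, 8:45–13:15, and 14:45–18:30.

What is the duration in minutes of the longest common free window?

90 minutes

Oksana ∩ Ines: 10:30–12:00, 12:45–13:15, 14:45–15:15, 15:30–16:30, 16:45–17:00.
Common window lengths: 90, 30, 30, 60, 15 min; longest is 90.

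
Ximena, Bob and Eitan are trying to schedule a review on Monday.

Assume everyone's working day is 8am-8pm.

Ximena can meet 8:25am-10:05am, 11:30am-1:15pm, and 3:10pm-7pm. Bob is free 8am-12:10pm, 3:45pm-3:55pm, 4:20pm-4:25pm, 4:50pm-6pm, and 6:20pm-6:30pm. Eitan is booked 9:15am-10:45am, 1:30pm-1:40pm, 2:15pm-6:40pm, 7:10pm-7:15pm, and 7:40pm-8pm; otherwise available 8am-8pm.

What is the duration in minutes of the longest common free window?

Eitan free within 08:00–20:00: 08:00–09:15, 10:45–13:30, 13:40–14:15, 18:40–19:10, 19:15–19:40.
Ximena ∩ Bob: 08:25–10:05, 11:30–12:10, 15:45–15:55, 16:20–16:25, 16:50–18:00, 18:20–18:30.
Ximena ∩ Bob ∩ Eitan: 08:25–09:15, 11:30–12:10.
Common window lengths: 50, 40 min; longest is 50.

50 minutes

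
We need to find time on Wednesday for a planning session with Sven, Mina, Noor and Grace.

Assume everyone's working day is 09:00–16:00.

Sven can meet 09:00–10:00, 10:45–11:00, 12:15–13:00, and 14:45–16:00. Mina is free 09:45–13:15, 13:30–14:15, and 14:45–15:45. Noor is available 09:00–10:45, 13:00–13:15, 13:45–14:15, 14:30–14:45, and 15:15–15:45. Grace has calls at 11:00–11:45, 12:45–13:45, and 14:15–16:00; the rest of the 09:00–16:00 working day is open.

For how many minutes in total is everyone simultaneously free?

15 minutes

Grace free within 09:00–16:00: 09:00–11:00, 11:45–12:45, 13:45–14:15.
Sven ∩ Mina: 09:45–10:00, 10:45–11:00, 12:15–13:00, 14:45–15:45.
Sven ∩ Mina ∩ Noor: 09:45–10:00, 15:15–15:45.
Sven ∩ Mina ∩ Noor ∩ Grace: 09:45–10:00.
Total common minutes: 15.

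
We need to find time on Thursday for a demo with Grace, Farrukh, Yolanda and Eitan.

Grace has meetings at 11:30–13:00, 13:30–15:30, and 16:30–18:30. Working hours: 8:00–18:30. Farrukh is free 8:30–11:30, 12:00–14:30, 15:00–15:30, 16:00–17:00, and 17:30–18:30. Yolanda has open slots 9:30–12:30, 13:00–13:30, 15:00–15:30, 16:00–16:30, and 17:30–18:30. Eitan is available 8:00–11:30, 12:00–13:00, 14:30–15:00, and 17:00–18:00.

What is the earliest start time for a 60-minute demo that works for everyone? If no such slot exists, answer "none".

Grace free within 08:00–18:30: 08:00–11:30, 13:00–13:30, 15:30–16:30.
Grace ∩ Farrukh: 08:30–11:30, 13:00–13:30, 16:00–16:30.
Grace ∩ Farrukh ∩ Yolanda: 09:30–11:30, 13:00–13:30, 16:00–16:30.
Grace ∩ Farrukh ∩ Yolanda ∩ Eitan: 09:30–11:30.
Windows ≥ 60 min: 09:30–11:30.
Earliest such window starts at 09:30.

09:30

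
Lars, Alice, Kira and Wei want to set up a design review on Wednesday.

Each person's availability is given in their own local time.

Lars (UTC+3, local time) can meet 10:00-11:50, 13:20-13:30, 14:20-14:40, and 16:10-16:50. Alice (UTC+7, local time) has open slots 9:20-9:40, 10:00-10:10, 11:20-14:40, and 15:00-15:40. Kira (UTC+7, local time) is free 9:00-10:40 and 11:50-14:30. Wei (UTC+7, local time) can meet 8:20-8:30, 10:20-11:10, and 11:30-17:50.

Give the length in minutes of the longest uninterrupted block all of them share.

Lars → UTC: 07:00–08:50, 10:20–10:30, 11:20–11:40, 13:10–13:50.
Alice → UTC: 02:20–02:40, 03:00–03:10, 04:20–07:40, 08:00–08:40.
Kira → UTC: 02:00–03:40, 04:50–07:30.
Wei → UTC: 01:20–01:30, 03:20–04:10, 04:30–10:50.
Lars ∩ Alice: 07:00–07:40, 08:00–08:40.
Lars ∩ Alice ∩ Kira: 07:00–07:30.
Lars ∩ Alice ∩ Kira ∩ Wei: 07:00–07:30.
Single common window of 30 minutes.

30 minutes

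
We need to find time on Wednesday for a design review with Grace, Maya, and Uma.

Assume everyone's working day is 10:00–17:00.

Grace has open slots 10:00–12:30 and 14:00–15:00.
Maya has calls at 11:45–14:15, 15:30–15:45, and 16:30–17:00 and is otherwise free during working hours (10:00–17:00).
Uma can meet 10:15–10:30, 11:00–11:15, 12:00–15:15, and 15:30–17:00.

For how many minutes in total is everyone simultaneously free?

75 minutes

Maya free within 10:00–17:00: 10:00–11:45, 14:15–15:30, 15:45–16:30.
Grace ∩ Maya: 10:00–11:45, 14:15–15:00.
Grace ∩ Maya ∩ Uma: 10:15–10:30, 11:00–11:15, 14:15–15:00.
Total common minutes: 15 + 15 + 45 = 75.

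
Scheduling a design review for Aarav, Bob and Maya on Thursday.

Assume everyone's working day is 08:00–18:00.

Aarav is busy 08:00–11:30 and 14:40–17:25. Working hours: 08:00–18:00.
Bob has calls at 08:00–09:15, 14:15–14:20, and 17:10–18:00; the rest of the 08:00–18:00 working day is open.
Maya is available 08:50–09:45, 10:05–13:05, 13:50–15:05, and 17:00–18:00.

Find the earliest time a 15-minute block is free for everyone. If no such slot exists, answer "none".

Aarav free within 08:00–18:00: 11:30–14:40, 17:25–18:00.
Bob free within 08:00–18:00: 09:15–14:15, 14:20–17:10.
Aarav ∩ Bob: 11:30–14:15, 14:20–14:40.
Aarav ∩ Bob ∩ Maya: 11:30–13:05, 13:50–14:15, 14:20–14:40.
Windows ≥ 15 min: 11:30–13:05, 13:50–14:15, 14:20–14:40.
Earliest such window starts at 11:30.

11:30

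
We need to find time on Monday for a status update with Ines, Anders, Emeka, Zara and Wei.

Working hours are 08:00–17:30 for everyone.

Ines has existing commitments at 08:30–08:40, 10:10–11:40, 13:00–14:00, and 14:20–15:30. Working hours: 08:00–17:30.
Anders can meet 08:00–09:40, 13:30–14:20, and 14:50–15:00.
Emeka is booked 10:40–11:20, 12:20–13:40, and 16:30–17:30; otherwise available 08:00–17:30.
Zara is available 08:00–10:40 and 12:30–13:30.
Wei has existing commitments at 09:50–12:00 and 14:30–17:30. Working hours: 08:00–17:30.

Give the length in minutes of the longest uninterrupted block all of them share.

60 minutes

Ines free within 08:00–17:30: 08:00–08:30, 08:40–10:10, 11:40–13:00, 14:00–14:20, 15:30–17:30.
Emeka free within 08:00–17:30: 08:00–10:40, 11:20–12:20, 13:40–16:30.
Wei free within 08:00–17:30: 08:00–09:50, 12:00–14:30.
Ines ∩ Anders: 08:00–08:30, 08:40–09:40, 14:00–14:20.
Ines ∩ Anders ∩ Emeka: 08:00–08:30, 08:40–09:40, 14:00–14:20.
Ines ∩ Anders ∩ Emeka ∩ Zara: 08:00–08:30, 08:40–09:40.
Ines ∩ Anders ∩ Emeka ∩ Zara ∩ Wei: 08:00–08:30, 08:40–09:40.
Common window lengths: 30, 60 min; longest is 60.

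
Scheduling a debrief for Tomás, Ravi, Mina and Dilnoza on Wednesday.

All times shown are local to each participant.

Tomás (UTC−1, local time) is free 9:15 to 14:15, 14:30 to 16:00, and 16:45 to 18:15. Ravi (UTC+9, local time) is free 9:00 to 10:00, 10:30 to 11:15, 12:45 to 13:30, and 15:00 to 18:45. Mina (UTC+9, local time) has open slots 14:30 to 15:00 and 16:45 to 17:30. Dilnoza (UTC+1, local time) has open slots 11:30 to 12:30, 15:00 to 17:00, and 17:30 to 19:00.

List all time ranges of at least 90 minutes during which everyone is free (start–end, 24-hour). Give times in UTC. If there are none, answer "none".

Tomás → UTC: 10:15–15:15, 15:30–17:00, 17:45–19:15.
Ravi → UTC: 00:00–01:00, 01:30–02:15, 03:45–04:30, 06:00–09:45.
Mina → UTC: 05:30–06:00, 07:45–08:30.
Dilnoza → UTC: 10:30–11:30, 14:00–16:00, 16:30–18:00.
Tomás ∩ Ravi: (none).
Tomás ∩ Ravi ∩ Mina: (none).
Tomás ∩ Ravi ∩ Mina ∩ Dilnoza: (none).
Windows ≥ 90 min: (none).

none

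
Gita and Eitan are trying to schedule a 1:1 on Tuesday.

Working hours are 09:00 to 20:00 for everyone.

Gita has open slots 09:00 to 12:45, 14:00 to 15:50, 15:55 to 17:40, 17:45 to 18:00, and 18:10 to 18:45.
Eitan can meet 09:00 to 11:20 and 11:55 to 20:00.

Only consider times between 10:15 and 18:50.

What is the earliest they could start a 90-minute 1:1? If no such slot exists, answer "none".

Gita ∩ Eitan: 09:00–11:20, 11:55–12:45, 14:00–15:50, 15:55–17:40, 17:45–18:00, 18:10–18:45.
Restricted to 10:15–18:50: 10:15–11:20, 11:55–12:45, 14:00–15:50, 15:55–17:40, 17:45–18:00, 18:10–18:45.
Windows ≥ 90 min: 14:00–15:50, 15:55–17:40.
Earliest such window starts at 14:00.

14:00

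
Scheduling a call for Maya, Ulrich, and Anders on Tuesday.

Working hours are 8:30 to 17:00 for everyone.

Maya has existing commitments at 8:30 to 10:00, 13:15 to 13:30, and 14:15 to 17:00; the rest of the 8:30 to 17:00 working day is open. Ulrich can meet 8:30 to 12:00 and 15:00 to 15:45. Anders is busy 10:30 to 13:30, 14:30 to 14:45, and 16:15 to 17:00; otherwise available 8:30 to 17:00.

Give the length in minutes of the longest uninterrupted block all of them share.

30 minutes

Maya free within 08:30–17:00: 10:00–13:15, 13:30–14:15.
Anders free within 08:30–17:00: 08:30–10:30, 13:30–14:30, 14:45–16:15.
Maya ∩ Ulrich: 10:00–12:00.
Maya ∩ Ulrich ∩ Anders: 10:00–10:30.
Single common window of 30 minutes.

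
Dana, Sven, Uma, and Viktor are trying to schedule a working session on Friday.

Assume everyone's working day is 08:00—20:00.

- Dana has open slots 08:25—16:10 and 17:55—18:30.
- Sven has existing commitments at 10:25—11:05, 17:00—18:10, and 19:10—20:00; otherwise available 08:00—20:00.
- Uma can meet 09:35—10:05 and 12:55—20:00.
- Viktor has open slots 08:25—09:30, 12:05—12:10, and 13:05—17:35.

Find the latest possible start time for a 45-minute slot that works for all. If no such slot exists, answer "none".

15:25

Sven free within 08:00–20:00: 08:00–10:25, 11:05–17:00, 18:10–19:10.
Dana ∩ Sven: 08:25–10:25, 11:05–16:10, 18:10–18:30.
Dana ∩ Sven ∩ Uma: 09:35–10:05, 12:55–16:10, 18:10–18:30.
Dana ∩ Sven ∩ Uma ∩ Viktor: 13:05–16:10.
Windows ≥ 45 min: 13:05–16:10.
Latest start in the last window 13:05–16:10 is 16:10 − 45 min = 15:25.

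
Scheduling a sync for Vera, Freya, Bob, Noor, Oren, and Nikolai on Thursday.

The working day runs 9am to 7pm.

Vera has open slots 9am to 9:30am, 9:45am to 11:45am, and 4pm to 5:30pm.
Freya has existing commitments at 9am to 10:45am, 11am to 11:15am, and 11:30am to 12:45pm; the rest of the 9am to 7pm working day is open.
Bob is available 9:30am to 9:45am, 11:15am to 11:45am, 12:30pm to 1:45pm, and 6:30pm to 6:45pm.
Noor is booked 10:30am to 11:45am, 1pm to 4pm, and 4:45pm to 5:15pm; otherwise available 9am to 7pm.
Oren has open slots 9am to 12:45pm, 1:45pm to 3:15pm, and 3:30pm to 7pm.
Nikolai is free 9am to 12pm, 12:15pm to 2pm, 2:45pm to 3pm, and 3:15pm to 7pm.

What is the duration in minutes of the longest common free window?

Freya free within 09:00–19:00: 10:45–11:00, 11:15–11:30, 12:45–19:00.
Noor free within 09:00–19:00: 09:00–10:30, 11:45–13:00, 16:00–16:45, 17:15–19:00.
Vera ∩ Freya: 10:45–11:00, 11:15–11:30, 16:00–17:30.
Vera ∩ Freya ∩ Bob: 11:15–11:30.
Vera ∩ Freya ∩ Bob ∩ Noor: (none).
Vera ∩ Freya ∩ Bob ∩ Noor ∩ Oren: (none).
Vera ∩ Freya ∩ Bob ∩ Noor ∩ Oren ∩ Nikolai: (none).
No common window.

0 minutes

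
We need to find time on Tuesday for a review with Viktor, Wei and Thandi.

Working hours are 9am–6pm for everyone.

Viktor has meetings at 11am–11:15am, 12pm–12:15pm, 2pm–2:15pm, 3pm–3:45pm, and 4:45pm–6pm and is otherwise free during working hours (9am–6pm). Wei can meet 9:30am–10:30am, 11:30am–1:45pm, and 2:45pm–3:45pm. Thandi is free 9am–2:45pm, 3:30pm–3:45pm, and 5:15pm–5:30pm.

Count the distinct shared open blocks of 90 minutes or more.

Viktor free within 09:00–18:00: 09:00–11:00, 11:15–12:00, 12:15–14:00, 14:15–15:00, 15:45–16:45.
Viktor ∩ Wei: 09:30–10:30, 11:30–12:00, 12:15–13:45, 14:45–15:00.
Viktor ∩ Wei ∩ Thandi: 09:30–10:30, 11:30–12:00, 12:15–13:45.
Windows ≥ 90 min: 12:15–13:45.
That's 1 window.

1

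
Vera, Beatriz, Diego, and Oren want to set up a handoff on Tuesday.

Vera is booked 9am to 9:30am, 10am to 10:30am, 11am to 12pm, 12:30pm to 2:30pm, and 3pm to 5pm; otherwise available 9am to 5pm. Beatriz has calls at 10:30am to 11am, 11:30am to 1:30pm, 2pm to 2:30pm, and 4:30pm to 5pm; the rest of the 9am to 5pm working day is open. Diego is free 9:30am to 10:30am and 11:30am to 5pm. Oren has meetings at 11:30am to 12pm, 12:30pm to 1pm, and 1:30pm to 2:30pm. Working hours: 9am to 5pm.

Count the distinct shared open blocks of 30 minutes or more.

Vera free within 09:00–17:00: 09:30–10:00, 10:30–11:00, 12:00–12:30, 14:30–15:00.
Beatriz free within 09:00–17:00: 09:00–10:30, 11:00–11:30, 13:30–14:00, 14:30–16:30.
Oren free within 09:00–17:00: 09:00–11:30, 12:00–12:30, 13:00–13:30, 14:30–17:00.
Vera ∩ Beatriz: 09:30–10:00, 14:30–15:00.
Vera ∩ Beatriz ∩ Diego: 09:30–10:00, 14:30–15:00.
Vera ∩ Beatriz ∩ Diego ∩ Oren: 09:30–10:00, 14:30–15:00.
Windows ≥ 30 min: 09:30–10:00, 14:30–15:00.
That's 2 windows.

2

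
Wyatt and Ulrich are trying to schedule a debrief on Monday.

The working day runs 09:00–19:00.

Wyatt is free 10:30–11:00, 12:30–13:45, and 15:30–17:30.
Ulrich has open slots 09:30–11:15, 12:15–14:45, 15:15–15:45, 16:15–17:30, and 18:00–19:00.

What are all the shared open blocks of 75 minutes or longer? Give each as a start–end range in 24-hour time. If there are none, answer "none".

12:30–13:45, 16:15–17:30

Wyatt ∩ Ulrich: 10:30–11:00, 12:30–13:45, 15:30–15:45, 16:15–17:30.
Windows ≥ 75 min: 12:30–13:45, 16:15–17:30.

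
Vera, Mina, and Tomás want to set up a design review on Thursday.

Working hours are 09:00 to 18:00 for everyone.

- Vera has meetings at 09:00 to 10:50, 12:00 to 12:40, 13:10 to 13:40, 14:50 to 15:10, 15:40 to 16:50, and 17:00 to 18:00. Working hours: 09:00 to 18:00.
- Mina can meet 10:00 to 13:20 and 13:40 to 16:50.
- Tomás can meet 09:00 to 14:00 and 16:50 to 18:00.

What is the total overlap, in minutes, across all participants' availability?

120 minutes

Vera free within 09:00–18:00: 10:50–12:00, 12:40–13:10, 13:40–14:50, 15:10–15:40, 16:50–17:00.
Vera ∩ Mina: 10:50–12:00, 12:40–13:10, 13:40–14:50, 15:10–15:40.
Vera ∩ Mina ∩ Tomás: 10:50–12:00, 12:40–13:10, 13:40–14:00.
Total common minutes: 70 + 30 + 20 = 120.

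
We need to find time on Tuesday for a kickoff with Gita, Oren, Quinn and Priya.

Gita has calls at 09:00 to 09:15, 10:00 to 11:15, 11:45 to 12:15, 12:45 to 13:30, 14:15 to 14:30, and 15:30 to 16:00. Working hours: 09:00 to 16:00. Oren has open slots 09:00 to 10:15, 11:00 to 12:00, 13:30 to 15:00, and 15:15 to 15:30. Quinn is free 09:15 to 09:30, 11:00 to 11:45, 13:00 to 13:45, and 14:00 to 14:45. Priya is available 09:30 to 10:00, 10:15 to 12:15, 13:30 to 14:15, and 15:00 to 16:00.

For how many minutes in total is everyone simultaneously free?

Gita free within 09:00–16:00: 09:15–10:00, 11:15–11:45, 12:15–12:45, 13:30–14:15, 14:30–15:30.
Gita ∩ Oren: 09:15–10:00, 11:15–11:45, 13:30–14:15, 14:30–15:00, 15:15–15:30.
Gita ∩ Oren ∩ Quinn: 09:15–09:30, 11:15–11:45, 13:30–13:45, 14:00–14:15, 14:30–14:45.
Gita ∩ Oren ∩ Quinn ∩ Priya: 11:15–11:45, 13:30–13:45, 14:00–14:15.
Total common minutes: 30 + 15 + 15 = 60.

60 minutes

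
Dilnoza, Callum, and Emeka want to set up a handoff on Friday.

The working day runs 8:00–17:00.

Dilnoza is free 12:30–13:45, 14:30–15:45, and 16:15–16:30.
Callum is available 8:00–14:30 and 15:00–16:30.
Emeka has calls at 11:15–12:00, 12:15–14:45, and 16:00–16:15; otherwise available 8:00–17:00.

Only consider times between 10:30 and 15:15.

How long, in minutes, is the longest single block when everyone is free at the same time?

Emeka free within 08:00–17:00: 08:00–11:15, 12:00–12:15, 14:45–16:00, 16:15–17:00.
Dilnoza ∩ Callum: 12:30–13:45, 15:00–15:45, 16:15–16:30.
Dilnoza ∩ Callum ∩ Emeka: 15:00–15:45, 16:15–16:30.
Restricted to 10:30–15:15: 15:00–15:15.
Single common window of 15 minutes.

15 minutes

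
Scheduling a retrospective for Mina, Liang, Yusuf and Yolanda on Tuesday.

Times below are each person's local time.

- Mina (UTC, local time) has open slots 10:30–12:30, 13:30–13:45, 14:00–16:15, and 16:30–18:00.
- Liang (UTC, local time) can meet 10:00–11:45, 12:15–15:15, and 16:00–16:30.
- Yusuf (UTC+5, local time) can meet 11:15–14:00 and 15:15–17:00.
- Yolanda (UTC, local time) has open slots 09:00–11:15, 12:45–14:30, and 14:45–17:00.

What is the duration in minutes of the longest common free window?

Mina → UTC: 10:30–12:30, 13:30–13:45, 14:00–16:15, 16:30–18:00.
Liang → UTC: 10:00–11:45, 12:15–15:15, 16:00–16:30.
Yusuf → UTC: 06:15–09:00, 10:15–12:00.
Yolanda → UTC: 09:00–11:15, 12:45–14:30, 14:45–17:00.
Mina ∩ Liang: 10:30–11:45, 12:15–12:30, 13:30–13:45, 14:00–15:15, 16:00–16:15.
Mina ∩ Liang ∩ Yusuf: 10:30–11:45.
Mina ∩ Liang ∩ Yusuf ∩ Yolanda: 10:30–11:15.
Single common window of 45 minutes.

45 minutes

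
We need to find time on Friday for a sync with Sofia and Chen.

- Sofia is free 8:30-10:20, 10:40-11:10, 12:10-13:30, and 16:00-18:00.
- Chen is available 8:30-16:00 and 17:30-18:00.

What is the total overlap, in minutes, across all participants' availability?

Sofia ∩ Chen: 08:30–10:20, 10:40–11:10, 12:10–13:30, 17:30–18:00.
Total common minutes: 110 + 30 + 80 + 30 = 250.

250 minutes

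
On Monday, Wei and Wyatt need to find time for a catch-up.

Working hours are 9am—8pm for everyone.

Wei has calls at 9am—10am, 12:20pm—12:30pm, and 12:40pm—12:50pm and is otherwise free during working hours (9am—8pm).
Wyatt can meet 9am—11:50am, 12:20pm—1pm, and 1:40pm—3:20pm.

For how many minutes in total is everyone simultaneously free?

Wei free within 09:00–20:00: 10:00–12:20, 12:30–12:40, 12:50–20:00.
Wei ∩ Wyatt: 10:00–11:50, 12:30–12:40, 12:50–13:00, 13:40–15:20.
Total common minutes: 110 + 10 + 10 + 100 = 230.

230 minutes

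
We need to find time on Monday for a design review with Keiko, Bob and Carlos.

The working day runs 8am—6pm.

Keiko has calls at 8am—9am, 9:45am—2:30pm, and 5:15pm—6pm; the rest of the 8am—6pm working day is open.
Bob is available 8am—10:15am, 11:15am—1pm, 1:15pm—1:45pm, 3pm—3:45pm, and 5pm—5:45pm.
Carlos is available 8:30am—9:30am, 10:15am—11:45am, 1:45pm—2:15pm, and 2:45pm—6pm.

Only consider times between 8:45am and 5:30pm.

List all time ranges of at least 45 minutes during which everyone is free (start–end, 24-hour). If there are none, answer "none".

15:00–15:45

Keiko free within 08:00–18:00: 09:00–09:45, 14:30–17:15.
Keiko ∩ Bob: 09:00–09:45, 15:00–15:45, 17:00–17:15.
Keiko ∩ Bob ∩ Carlos: 09:00–09:30, 15:00–15:45, 17:00–17:15.
Restricted to 08:45–17:30: 09:00–09:30, 15:00–15:45, 17:00–17:15.
Windows ≥ 45 min: 15:00–15:45.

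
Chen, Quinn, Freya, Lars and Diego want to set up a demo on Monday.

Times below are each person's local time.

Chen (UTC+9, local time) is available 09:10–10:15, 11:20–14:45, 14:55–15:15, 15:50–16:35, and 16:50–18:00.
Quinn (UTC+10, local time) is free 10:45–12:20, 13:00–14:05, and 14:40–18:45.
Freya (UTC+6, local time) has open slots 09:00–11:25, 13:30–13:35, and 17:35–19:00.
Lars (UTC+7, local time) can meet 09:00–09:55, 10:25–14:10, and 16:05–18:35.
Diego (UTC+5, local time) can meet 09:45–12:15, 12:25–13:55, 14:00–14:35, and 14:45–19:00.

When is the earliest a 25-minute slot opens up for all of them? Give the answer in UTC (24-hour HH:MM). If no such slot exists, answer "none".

04:45

Chen → UTC: 00:10–01:15, 02:20–05:45, 05:55–06:15, 06:50–07:35, 07:50–09:00.
Quinn → UTC: 00:45–02:20, 03:00–04:05, 04:40–08:45.
Freya → UTC: 03:00–05:25, 07:30–07:35, 11:35–13:00.
Lars → UTC: 02:00–02:55, 03:25–07:10, 09:05–11:35.
Diego → UTC: 04:45–07:15, 07:25–08:55, 09:00–09:35, 09:45–14:00.
Chen ∩ Quinn: 00:45–01:15, 03:00–04:05, 04:40–05:45, 05:55–06:15, 06:50–07:35, 07:50–08:45.
Chen ∩ Quinn ∩ Freya: 03:00–04:05, 04:40–05:25, 07:30–07:35.
Chen ∩ Quinn ∩ Freya ∩ Lars: 03:25–04:05, 04:40–05:25.
Chen ∩ Quinn ∩ Freya ∩ Lars ∩ Diego: 04:45–05:25.
Windows ≥ 25 min: 04:45–05:25.
Earliest such window starts at 04:45.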